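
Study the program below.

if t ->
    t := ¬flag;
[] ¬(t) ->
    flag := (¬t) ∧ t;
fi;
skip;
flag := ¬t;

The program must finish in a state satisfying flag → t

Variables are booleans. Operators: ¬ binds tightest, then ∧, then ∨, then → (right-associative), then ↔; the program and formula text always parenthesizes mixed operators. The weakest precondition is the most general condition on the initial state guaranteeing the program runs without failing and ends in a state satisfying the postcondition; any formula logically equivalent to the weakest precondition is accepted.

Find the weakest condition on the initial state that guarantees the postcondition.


Working backward. After the program, flag → t must hold.
Before flag := ¬t: (¬t) → t
Before skip: (¬t) → t
Then branch requires flag → (¬flag); else branch requires (¬t) → t.
Before the if: (t → (flag → (¬flag))) ∧ ((¬t) → ((¬t) → t))
Answer: WP = (t → (flag → (¬flag))) ∧ ((¬t) → ((¬t) → t))


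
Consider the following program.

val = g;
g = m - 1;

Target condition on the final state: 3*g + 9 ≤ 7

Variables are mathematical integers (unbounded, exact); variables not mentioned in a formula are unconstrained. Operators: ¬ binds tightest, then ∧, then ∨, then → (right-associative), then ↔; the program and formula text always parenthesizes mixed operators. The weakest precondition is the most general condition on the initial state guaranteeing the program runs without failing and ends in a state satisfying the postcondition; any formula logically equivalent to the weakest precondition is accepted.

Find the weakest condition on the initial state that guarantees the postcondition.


Working backward. After the program, the postcondition 3*g + 9 ≤ 7 must hold; in canonical form it is 3*g ≤ -2.
Before g := m - 1: 3*m ≤ 1
Before val := g: 3*m ≤ 1
Answer: WP = 3*m ≤ 1


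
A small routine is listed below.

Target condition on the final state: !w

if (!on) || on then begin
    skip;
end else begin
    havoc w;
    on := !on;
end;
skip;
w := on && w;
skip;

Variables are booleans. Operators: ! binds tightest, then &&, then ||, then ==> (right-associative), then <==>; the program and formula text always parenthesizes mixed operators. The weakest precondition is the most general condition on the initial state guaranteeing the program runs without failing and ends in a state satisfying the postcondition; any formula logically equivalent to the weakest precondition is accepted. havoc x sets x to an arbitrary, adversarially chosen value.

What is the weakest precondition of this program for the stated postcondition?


Working backward. After the program, !w must hold.
Before skip: !w
Before w := on && w: !(on && w)
Before skip: !(on && w)
Then branch requires !(on && w); else branch requires on.
Before the if: !(on && w)
Answer: WP = !(on && w)


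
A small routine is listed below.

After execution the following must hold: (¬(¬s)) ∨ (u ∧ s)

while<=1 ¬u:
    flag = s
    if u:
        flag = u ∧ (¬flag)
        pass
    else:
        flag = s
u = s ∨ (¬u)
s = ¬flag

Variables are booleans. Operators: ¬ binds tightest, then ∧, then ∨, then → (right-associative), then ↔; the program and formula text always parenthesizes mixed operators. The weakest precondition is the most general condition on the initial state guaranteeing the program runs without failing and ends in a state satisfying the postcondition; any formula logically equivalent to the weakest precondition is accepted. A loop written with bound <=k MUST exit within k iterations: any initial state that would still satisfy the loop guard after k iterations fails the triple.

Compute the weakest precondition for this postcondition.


Working backward. After the program, the postcondition (¬(¬s)) ∨ (u ∧ s) must hold; in canonical form it is s ∨ (u ∧ s).
Before s := ¬flag: (¬flag) ∨ (u ∧ (¬flag))
Before u := s ∨ (¬u): (¬flag) ∨ ((s ∨ (¬u)) ∧ (¬flag))
Before the loop (bound <=1), unroll the exhaustion recursion (WP_0 = exit-now case; WP_j = one more guarded iteration, up to j = 1):
  WP_0: u ∧ ((¬flag) ∨ ((s ∨ (¬u)) ∧ (¬flag)))
  WP_1: ((¬u) → ((u → (u ∧ ((¬(u ∧ (¬s))) ∨ ((s ∨ (¬u)) ∧ (¬(u ∧ (¬s))))))) ∧ ((¬u) → (u ∧ ((¬s) ∨ ((s ∨ (¬u)) ∧ (¬s))))))) ∧ (u → ((¬flag) ∨ ((s ∨ (¬u)) ∧ (¬flag))))
So before the loop: ((¬u) → ((u → (u ∧ ((¬(u ∧ (¬s))) ∨ ((s ∨ (¬u)) ∧ (¬(u ∧ (¬s))))))) ∧ ((¬u) → (u ∧ ((¬s) ∨ ((s ∨ (¬u)) ∧ (¬s))))))) ∧ (u → ((¬flag) ∨ ((s ∨ (¬u)) ∧ (¬flag))))
Answer: WP = ((¬u) → ((u → (u ∧ ((¬(u ∧ (¬s))) ∨ ((s ∨ (¬u)) ∧ (¬(u ∧ (¬s))))))) ∧ ((¬u) → (u ∧ ((¬s) ∨ ((s ∨ (¬u)) ∧ (¬s))))))) ∧ (u → ((¬flag) ∨ ((s ∨ (¬u)) ∧ (¬flag))))


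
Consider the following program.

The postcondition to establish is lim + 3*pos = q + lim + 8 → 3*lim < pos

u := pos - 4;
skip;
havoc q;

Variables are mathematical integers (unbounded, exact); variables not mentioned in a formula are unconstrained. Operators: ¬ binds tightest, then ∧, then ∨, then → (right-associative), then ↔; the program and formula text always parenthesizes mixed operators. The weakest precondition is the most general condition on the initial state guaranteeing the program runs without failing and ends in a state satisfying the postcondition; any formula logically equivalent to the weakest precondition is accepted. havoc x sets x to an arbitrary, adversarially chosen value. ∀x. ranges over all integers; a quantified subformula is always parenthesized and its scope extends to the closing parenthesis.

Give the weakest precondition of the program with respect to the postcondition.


Working backward. After the program, the postcondition lim + 3*pos = q + lim + 8 → 3*lim < pos must hold; in canonical form it is 3*pos = q + 8 → 3*lim < pos.
Before havoc q: ∀q_1. (3*pos = q_1 + 8 → 3*lim < pos)
Before skip: ∀q_1. (3*pos = q_1 + 8 → 3*lim < pos)
Before u := pos - 4: ∀q_1. (3*pos = q_1 + 8 → 3*lim < pos)
Answer: WP = ∀q_1. (3*pos = q_1 + 8 → 3*lim < pos)


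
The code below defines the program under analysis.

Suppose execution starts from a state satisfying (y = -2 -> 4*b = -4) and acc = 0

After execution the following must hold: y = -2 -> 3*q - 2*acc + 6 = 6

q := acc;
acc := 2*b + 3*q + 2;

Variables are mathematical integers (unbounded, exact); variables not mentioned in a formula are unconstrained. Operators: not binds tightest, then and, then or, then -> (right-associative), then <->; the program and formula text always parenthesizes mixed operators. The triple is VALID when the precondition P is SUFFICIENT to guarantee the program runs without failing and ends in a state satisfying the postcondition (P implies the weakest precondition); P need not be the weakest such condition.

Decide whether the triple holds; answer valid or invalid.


Working backward. After the program, the postcondition y = -2 -> 3*q - 2*acc + 6 = 6 must hold; in canonical form it is y = -2 -> 3*q = 2*acc.
Before acc := 2*b + 3*q + 2: y = -2 -> 4*b + 3*q = -4
Before q := acc: y = -2 -> 3*acc + 4*b = -4
The weakest precondition is y = -2 -> 3*acc + 4*b = -4.
Check whether (y = -2 -> 4*b = -4) and acc = 0 implies it.
Every state satisfying the precondition satisfies the weakest precondition: the implication holds.
Answer: valid


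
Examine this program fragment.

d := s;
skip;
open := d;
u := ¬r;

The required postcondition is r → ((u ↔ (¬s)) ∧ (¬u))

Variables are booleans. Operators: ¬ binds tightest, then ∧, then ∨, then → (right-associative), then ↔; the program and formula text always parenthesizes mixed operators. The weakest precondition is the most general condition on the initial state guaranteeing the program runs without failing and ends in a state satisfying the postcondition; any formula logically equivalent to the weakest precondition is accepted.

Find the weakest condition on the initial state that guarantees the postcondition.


Working backward. After the program, r → ((u ↔ (¬s)) ∧ (¬u)) must hold.
Before u := ¬r: r → (((¬r) ↔ (¬s)) ∧ r)
Before open := d: r → (((¬r) ↔ (¬s)) ∧ r)
Before skip: r → (((¬r) ↔ (¬s)) ∧ r)
Before d := s: r → (((¬r) ↔ (¬s)) ∧ r)
Answer: WP = r → (((¬r) ↔ (¬s)) ∧ r)


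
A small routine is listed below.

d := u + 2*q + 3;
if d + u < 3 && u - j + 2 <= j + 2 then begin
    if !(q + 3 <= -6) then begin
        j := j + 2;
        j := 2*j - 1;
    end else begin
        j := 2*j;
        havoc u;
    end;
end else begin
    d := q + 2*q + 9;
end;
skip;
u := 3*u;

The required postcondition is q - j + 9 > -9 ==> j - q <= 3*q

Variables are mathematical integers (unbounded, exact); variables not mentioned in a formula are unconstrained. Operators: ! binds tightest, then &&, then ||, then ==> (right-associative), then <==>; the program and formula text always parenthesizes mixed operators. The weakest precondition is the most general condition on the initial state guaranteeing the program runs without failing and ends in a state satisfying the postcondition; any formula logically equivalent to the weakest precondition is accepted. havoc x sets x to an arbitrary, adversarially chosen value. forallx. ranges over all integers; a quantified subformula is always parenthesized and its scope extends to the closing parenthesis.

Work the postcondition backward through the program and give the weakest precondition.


Working backward. After the program, the postcondition q - j + 9 > -9 ==> j - q <= 3*q must hold; in canonical form it is q > j - 18 ==> j <= 4*q.
Before u := 3*u: q > j - 18 ==> j <= 4*q
Before skip: q > j - 18 ==> j <= 4*q
Then branch requires ((!(q <= -9)) ==> (q > 2*j - 15 ==> 2*j <= 4*q - 3)) && (q <= -9 ==> (q > 2*j - 18 ==> 2*j <= 4*q)); else branch requires q > j - 18 ==> j <= 4*q.
Before the if: ((d + u < 3 && u <= 2*j) ==> (((!(q <= -9)) ==> (q > 2*j - 15 ==> 2*j <= 4*q - 3)) && (q <= -9 ==> (q > 2*j - 18 ==> 2*j <= 4*q)))) && ((!(d + u < 3 && u <= 2*j)) ==> (q > j - 18 ==> j <= 4*q))
Before d := u + 2*q + 3: ((2*q + 2*u < 0 && u <= 2*j) ==> (((!(q <= -9)) ==> (q > 2*j - 15 ==> 2*j <= 4*q - 3)) && (q <= -9 ==> (q > 2*j - 18 ==> 2*j <= 4*q)))) && ((!(2*q + 2*u < 0 && u <= 2*j)) ==> (q > j - 18 ==> j <= 4*q))
Answer: WP = ((2*q + 2*u < 0 && u <= 2*j) ==> (((!(q <= -9)) ==> (q > 2*j - 15 ==> 2*j <= 4*q - 3)) && (q <= -9 ==> (q > 2*j - 18 ==> 2*j <= 4*q)))) && ((!(2*q + 2*u < 0 && u <= 2*j)) ==> (q > j - 18 ==> j <= 4*q))


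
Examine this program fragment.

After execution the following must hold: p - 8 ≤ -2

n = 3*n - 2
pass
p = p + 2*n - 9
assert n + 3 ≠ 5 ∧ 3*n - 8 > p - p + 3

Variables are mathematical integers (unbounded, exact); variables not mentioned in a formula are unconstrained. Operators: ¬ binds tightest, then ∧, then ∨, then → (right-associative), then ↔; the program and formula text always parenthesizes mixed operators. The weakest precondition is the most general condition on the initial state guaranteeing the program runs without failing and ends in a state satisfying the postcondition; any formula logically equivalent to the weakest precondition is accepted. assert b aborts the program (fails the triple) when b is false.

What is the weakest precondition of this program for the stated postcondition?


Working backward. After the program, the postcondition p - 8 ≤ -2 must hold; in canonical form it is p ≤ 6.
Before assert n + 3 ≠ 5 ∧ 3*n - 8 > p - p + 3: n ≠ 2 ∧ 3*n > 11 ∧ p ≤ 6
Before p := p + 2*n - 9: n ≠ 2 ∧ 3*n > 11 ∧ 2*n + p ≤ 15
Before skip: n ≠ 2 ∧ 3*n > 11 ∧ 2*n + p ≤ 15
Before n := 3*n - 2: 3*n ≠ 4 ∧ 9*n > 17 ∧ 6*n + p ≤ 19
Answer: WP = 3*n ≠ 4 ∧ 9*n > 17 ∧ 6*n + p ≤ 19


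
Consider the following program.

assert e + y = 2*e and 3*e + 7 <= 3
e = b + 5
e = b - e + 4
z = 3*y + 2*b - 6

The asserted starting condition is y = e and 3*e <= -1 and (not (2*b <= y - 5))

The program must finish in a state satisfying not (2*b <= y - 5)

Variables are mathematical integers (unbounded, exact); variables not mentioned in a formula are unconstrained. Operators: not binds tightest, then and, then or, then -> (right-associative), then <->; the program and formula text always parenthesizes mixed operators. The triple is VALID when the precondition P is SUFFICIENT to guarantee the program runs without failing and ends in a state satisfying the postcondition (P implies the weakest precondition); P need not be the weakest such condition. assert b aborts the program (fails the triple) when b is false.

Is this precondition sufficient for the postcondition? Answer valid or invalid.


Working backward. After the program, not (2*b <= y - 5) must hold.
Before z := 3*y + 2*b - 6: not (2*b <= y - 5)
Before e := b - e + 4: not (2*b <= y - 5)
Before e := b + 5: not (2*b <= y - 5)
Before assert e + y = 2*e and 3*e + 7 <= 3: y = e and 3*e <= -4 and (not (2*b <= y - 5))
The weakest precondition is y = e and 3*e <= -4 and (not (2*b <= y - 5)).
Check whether y = e and 3*e <= -1 and (not (2*b <= y - 5)) implies it.
Countermodel: at the initial state b = -2, e = -1, y = -1, the precondition holds but the weakest precondition fails.
Answer: invalid


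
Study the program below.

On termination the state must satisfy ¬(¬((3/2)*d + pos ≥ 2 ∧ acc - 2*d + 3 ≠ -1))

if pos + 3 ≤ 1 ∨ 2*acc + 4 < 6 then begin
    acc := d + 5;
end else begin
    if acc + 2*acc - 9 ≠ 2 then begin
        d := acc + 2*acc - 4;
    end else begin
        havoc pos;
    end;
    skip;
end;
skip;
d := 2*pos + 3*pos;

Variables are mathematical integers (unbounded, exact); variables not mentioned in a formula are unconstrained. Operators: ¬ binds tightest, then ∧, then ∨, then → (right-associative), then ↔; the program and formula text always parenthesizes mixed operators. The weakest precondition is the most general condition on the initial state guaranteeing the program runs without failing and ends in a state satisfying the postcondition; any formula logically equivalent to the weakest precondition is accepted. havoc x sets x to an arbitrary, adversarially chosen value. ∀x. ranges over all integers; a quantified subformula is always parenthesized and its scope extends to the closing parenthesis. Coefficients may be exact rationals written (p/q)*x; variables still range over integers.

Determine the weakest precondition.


Working backward. After the program, the postcondition ¬(¬((3/2)*d + pos ≥ 2 ∧ acc - 2*d + 3 ≠ -1)) must hold; in canonical form it is (3/2)*d + pos ≥ 2 ∧ acc ≠ 2*d - 4.
Before d := 2*pos + 3*pos: (17/2)*pos ≥ 2 ∧ acc ≠ 10*pos - 4
Before skip: (17/2)*pos ≥ 2 ∧ acc ≠ 10*pos - 4
Then branch requires (17/2)*pos ≥ 2 ∧ d ≠ 10*pos - 9; else branch requires (3*acc ≠ 11 → ((17/2)*pos ≥ 2 ∧ acc ≠ 10*pos - 4)) ∧ ((¬(3*acc ≠ 11)) → (∀pos_1. ((17/2)*pos_1 ≥ 2 ∧ acc ≠ 10*pos_1 - 4))).
Before the if: ((pos ≤ -2 ∨ 2*acc < 2) → ((17/2)*pos ≥ 2 ∧ d ≠ 10*pos - 9)) ∧ ((¬(pos ≤ -2 ∨ 2*acc < 2)) → ((3*acc ≠ 11 → ((17/2)*pos ≥ 2 ∧ acc ≠ 10*pos - 4)) ∧ ((¬(3*acc ≠ 11)) → (∀pos_1. ((17/2)*pos_1 ≥ 2 ∧ acc ≠ 10*pos_1 - 4)))))
Answer: WP = ((pos ≤ -2 ∨ 2*acc < 2) → ((17/2)*pos ≥ 2 ∧ d ≠ 10*pos - 9)) ∧ ((¬(pos ≤ -2 ∨ 2*acc < 2)) → ((3*acc ≠ 11 → ((17/2)*pos ≥ 2 ∧ acc ≠ 10*pos - 4)) ∧ ((¬(3*acc ≠ 11)) → (∀pos_1. ((17/2)*pos_1 ≥ 2 ∧ acc ≠ 10*pos_1 - 4)))))


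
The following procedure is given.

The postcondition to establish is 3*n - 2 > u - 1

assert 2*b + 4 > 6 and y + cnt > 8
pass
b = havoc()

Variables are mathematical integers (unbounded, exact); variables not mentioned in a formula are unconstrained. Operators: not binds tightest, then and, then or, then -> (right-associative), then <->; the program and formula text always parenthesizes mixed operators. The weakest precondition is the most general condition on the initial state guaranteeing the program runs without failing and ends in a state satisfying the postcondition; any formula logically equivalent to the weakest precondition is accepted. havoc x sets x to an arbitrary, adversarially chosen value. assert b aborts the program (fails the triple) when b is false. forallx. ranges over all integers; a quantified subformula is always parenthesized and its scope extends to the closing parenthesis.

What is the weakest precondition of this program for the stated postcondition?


Working backward. After the program, the postcondition 3*n - 2 > u - 1 must hold; in canonical form it is 3*n > u + 1.
Before havoc b: 3*n > u + 1
Before skip: 3*n > u + 1
Before assert 2*b + 4 > 6 and y + cnt > 8: 2*b > 2 and cnt + y > 8 and 3*n > u + 1
Answer: WP = 2*b > 2 and cnt + y > 8 and 3*n > u + 1


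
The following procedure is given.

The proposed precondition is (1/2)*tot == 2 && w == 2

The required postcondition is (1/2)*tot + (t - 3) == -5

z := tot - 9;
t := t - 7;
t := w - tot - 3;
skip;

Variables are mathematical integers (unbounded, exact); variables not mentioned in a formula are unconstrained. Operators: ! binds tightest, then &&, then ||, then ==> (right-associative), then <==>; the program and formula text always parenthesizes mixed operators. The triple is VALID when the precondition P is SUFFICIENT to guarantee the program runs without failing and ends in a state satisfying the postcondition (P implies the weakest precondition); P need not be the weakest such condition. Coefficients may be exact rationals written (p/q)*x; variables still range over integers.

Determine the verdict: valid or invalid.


Working backward. After the program, the postcondition (1/2)*tot + (t - 3) == -5 must hold; in canonical form it is t + (1/2)*tot == -2.
Before skip: t + (1/2)*tot == -2
Before t := w - tot - 3: w == (1/2)*tot + 1
Before t := t - 7: w == (1/2)*tot + 1
Before z := tot - 9: w == (1/2)*tot + 1
The weakest precondition is w == (1/2)*tot + 1.
Check whether (1/2)*tot == 2 && w == 2 implies it.
Countermodel: at the initial state tot = 4, w = 2, the precondition holds but the weakest precondition fails.
Answer: invalid


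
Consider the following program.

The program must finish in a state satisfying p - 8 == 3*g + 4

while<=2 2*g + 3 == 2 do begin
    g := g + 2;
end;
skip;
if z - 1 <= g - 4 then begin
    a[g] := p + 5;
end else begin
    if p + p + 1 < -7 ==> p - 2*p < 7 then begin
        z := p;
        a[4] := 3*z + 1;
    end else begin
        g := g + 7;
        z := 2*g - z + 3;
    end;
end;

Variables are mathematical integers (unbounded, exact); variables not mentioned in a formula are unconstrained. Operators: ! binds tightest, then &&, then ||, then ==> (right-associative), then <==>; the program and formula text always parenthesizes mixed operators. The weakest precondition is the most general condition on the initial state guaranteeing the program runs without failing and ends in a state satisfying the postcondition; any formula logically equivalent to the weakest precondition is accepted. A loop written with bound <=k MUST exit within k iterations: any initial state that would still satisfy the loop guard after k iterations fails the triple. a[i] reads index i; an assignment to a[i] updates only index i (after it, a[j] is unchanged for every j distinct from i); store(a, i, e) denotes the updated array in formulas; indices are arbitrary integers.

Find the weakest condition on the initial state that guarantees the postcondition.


Working backward. After the program, the postcondition p - 8 == 3*g + 4 must hold; in canonical form it is p == 3*g + 12.
Then branch requires p == 3*g + 12; else branch requires ((2*p < -8 ==> p > -7) ==> p == 3*g + 12) && ((!(2*p < -8 ==> p > -7)) ==> p == 3*g + 33).
Before the if: (z <= g - 3 ==> p == 3*g + 12) && ((!(z <= g - 3)) ==> (((2*p < -8 ==> p > -7) ==> p == 3*g + 12) && ((!(2*p < -8 ==> p > -7)) ==> p == 3*g + 33)))
Before skip: (z <= g - 3 ==> p == 3*g + 12) && ((!(z <= g - 3)) ==> (((2*p < -8 ==> p > -7) ==> p == 3*g + 12) && ((!(2*p < -8 ==> p > -7)) ==> p == 3*g + 33)))
Before the loop (bound <=2), unroll the exhaustion recursion (WP_0 = exit-now case; WP_j = one more guarded iteration, up to j = 2):
  WP_0: (!(2*g == -1)) && (z <= g - 3 ==> p == 3*g + 12) && ((!(z <= g - 3)) ==> (((2*p < -8 ==> p > -7) ==> p == 3*g + 12) && ((!(2*p < -8 ==> p > -7)) ==> p == 3*g + 33)))
  WP_1: (2*g == -1 ==> ((!(2*g == -5)) && (z <= g - 1 ==> p == 3*g + 18) && ((!(z <= g - 1)) ==> (((2*p < -8 ==> p > -7) ==> p == 3*g + 18) && ((!(2*p < -8 ==> p > -7)) ==> p == 3*g + 39))))) && ((!(2*g == -1)) ==> ((z <= g - 3 ==> p == 3*g + 12) && ((!(z <= g - 3)) ==> (((2*p < -8 ==> p > -7) ==> p == 3*g + 12) && ((!(2*p < -8 ==> p > -7)) ==> p == 3*g + 33)))))
  WP_2: (2*g == -1 ==> ((2*g == -5 ==> ((!(2*g == -9)) && (z <= g + 1 ==> p == 3*g + 24) && ((!(z <= g + 1)) ==> (((2*p < -8 ==> p > -7) ==> p == 3*g + 24) && ((!(2*p < -8 ==> p > -7)) ==> p == 3*g + 45))))) && ((!(2*g == -5)) ==> ((z <= g - 1 ==> p == 3*g + 18) && ((!(z <= g - 1)) ==> (((2*p < -8 ==> p > -7) ==> p == 3*g + 18) && ((!(2*p < -8 ==> p > -7)) ==> p == 3*g + 39))))))) && ((!(2*g == -1)) ==> ((z <= g - 3 ==> p == 3*g + 12) && ((!(z <= g - 3)) ==> (((2*p < -8 ==> p > -7) ==> p == 3*g + 12) && ((!(2*p < -8 ==> p > -7)) ==> p == 3*g + 33)))))
So before the loop: (2*g == -1 ==> ((2*g == -5 ==> ((!(2*g == -9)) && (z <= g + 1 ==> p == 3*g + 24) && ((!(z <= g + 1)) ==> (((2*p < -8 ==> p > -7) ==> p == 3*g + 24) && ((!(2*p < -8 ==> p > -7)) ==> p == 3*g + 45))))) && ((!(2*g == -5)) ==> ((z <= g - 1 ==> p == 3*g + 18) && ((!(z <= g - 1)) ==> (((2*p < -8 ==> p > -7) ==> p == 3*g + 18) && ((!(2*p < -8 ==> p > -7)) ==> p == 3*g + 39))))))) && ((!(2*g == -1)) ==> ((z <= g - 3 ==> p == 3*g + 12) && ((!(z <= g - 3)) ==> (((2*p < -8 ==> p > -7) ==> p == 3*g + 12) && ((!(2*p < -8 ==> p > -7)) ==> p == 3*g + 33)))))
Answer: WP = (2*g == -1 ==> ((2*g == -5 ==> ((!(2*g == -9)) && (z <= g + 1 ==> p == 3*g + 24) && ((!(z <= g + 1)) ==> (((2*p < -8 ==> p > -7) ==> p == 3*g + 24) && ((!(2*p < -8 ==> p > -7)) ==> p == 3*g + 45))))) && ((!(2*g == -5)) ==> ((z <= g - 1 ==> p == 3*g + 18) && ((!(z <= g - 1)) ==> (((2*p < -8 ==> p > -7) ==> p == 3*g + 18) && ((!(2*p < -8 ==> p > -7)) ==> p == 3*g + 39))))))) && ((!(2*g == -1)) ==> ((z <= g - 3 ==> p == 3*g + 12) && ((!(z <= g - 3)) ==> (((2*p < -8 ==> p > -7) ==> p == 3*g + 12) && ((!(2*p < -8 ==> p > -7)) ==> p == 3*g + 33)))))


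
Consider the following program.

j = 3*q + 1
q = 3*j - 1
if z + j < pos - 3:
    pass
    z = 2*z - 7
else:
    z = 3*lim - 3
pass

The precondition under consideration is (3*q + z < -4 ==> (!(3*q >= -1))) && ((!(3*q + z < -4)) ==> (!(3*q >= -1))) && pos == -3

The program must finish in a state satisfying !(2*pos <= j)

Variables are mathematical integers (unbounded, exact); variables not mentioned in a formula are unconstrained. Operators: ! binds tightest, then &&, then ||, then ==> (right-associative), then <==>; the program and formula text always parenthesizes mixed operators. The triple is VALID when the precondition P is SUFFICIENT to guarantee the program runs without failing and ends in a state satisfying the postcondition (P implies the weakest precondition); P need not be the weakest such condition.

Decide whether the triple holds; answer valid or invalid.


Working backward. After the program, !(2*pos <= j) must hold.
Before skip: !(2*pos <= j)
Then branch requires !(2*pos <= j); else branch requires !(2*pos <= j).
Before the if: (j + z < pos - 3 ==> (!(2*pos <= j))) && ((!(j + z < pos - 3)) ==> (!(2*pos <= j)))
Before q := 3*j - 1: (j + z < pos - 3 ==> (!(2*pos <= j))) && ((!(j + z < pos - 3)) ==> (!(2*pos <= j)))
Before j := 3*q + 1: (3*q + z < pos - 4 ==> (!(2*pos <= 3*q + 1))) && ((!(3*q + z < pos - 4)) ==> (!(2*pos <= 3*q + 1)))
The weakest precondition is (3*q + z < pos - 4 ==> (!(2*pos <= 3*q + 1))) && ((!(3*q + z < pos - 4)) ==> (!(2*pos <= 3*q + 1))).
Check whether (3*q + z < -4 ==> (!(3*q >= -1))) && ((!(3*q + z < -4)) ==> (!(3*q >= -1))) && pos == -3 implies it.
Countermodel: at the initial state pos = -3, q = -1, z = -5, the precondition holds but the weakest precondition fails.
Answer: invalid


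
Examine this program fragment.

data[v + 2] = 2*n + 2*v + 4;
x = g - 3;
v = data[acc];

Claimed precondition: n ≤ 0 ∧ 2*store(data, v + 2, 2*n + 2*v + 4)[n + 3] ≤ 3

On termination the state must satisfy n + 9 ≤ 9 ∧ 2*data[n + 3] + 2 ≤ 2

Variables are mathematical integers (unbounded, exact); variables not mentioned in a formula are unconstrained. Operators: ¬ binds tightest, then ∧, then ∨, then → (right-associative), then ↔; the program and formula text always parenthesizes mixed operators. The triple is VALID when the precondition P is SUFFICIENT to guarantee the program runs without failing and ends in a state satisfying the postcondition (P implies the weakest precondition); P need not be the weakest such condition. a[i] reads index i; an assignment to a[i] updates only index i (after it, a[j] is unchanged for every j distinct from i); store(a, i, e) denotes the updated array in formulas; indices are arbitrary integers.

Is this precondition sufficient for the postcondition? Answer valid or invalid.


Working backward. After the program, the postcondition n + 9 ≤ 9 ∧ 2*data[n + 3] + 2 ≤ 2 must hold; in canonical form it is n ≤ 0 ∧ 2*data[n + 3] ≤ 0.
Before v := data[acc]: n ≤ 0 ∧ 2*data[n + 3] ≤ 0
Before x := g - 3: n ≤ 0 ∧ 2*data[n + 3] ≤ 0
Before data[v + 2] := 2*n + 2*v + 4: n ≤ 0 ∧ 2*store(data, v + 2, 2*n + 2*v + 4)[n + 3] ≤ 0
The weakest precondition is n ≤ 0 ∧ 2*store(data, v + 2, 2*n + 2*v + 4)[n + 3] ≤ 0.
Check whether n ≤ 0 ∧ 2*store(data, v + 2, 2*n + 2*v + 4)[n + 3] ≤ 3 implies it.
Countermodel: at the initial state data = {[3] = 1, [4] = 5, elsewhere 5}, n = 0, v = 2, the precondition holds but the weakest precondition fails.
Answer: invalid


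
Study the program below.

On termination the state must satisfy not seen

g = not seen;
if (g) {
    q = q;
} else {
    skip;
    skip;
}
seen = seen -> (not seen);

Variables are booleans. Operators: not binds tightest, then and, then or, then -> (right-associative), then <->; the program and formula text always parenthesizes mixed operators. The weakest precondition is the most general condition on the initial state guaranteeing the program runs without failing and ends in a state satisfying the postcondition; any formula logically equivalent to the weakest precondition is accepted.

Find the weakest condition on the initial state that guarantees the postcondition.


Working backward. After the program, not seen must hold.
Before seen := seen -> (not seen): not (seen -> (not seen))
Then branch requires not (seen -> (not seen)); else branch requires not (seen -> (not seen)).
Before the if: (g -> (not (seen -> (not seen)))) and ((not g) -> (not (seen -> (not seen))))
Before g := not seen: ((not seen) -> (not (seen -> (not seen)))) and (seen -> (not (seen -> (not seen))))
Answer: WP = ((not seen) -> (not (seen -> (not seen)))) and (seen -> (not (seen -> (not seen))))


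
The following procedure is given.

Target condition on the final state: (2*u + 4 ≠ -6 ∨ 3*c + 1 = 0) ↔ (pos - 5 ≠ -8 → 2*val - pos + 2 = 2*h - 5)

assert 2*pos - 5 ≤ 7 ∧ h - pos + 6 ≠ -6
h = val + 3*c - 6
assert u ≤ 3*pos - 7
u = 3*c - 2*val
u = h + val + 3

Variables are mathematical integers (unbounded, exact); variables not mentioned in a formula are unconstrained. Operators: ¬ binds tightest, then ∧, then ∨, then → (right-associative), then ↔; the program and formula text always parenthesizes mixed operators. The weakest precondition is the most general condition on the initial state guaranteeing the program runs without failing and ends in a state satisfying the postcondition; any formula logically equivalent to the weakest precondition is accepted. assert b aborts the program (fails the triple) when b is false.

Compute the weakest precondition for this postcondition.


Working backward. After the program, the postcondition (2*u + 4 ≠ -6 ∨ 3*c + 1 = 0) ↔ (pos - 5 ≠ -8 → 2*val - pos + 2 = 2*h - 5) must hold; in canonical form it is (2*u ≠ -10 ∨ 3*c = -1) ↔ (pos ≠ -3 → 2*val = 2*h + pos - 7).
Before u := h + val + 3: (2*h + 2*val ≠ -16 ∨ 3*c = -1) ↔ (pos ≠ -3 → 2*val = 2*h + pos - 7)
Before u := 3*c - 2*val: (2*h + 2*val ≠ -16 ∨ 3*c = -1) ↔ (pos ≠ -3 → 2*val = 2*h + pos - 7)
Before assert u ≤ 3*pos - 7: u ≤ 3*pos - 7 ∧ ((2*h + 2*val ≠ -16 ∨ 3*c = -1) ↔ (pos ≠ -3 → 2*val = 2*h + pos - 7))
Before h := val + 3*c - 6: u ≤ 3*pos - 7 ∧ ((6*c + 4*val ≠ -4 ∨ 3*c = -1) ↔ (pos ≠ -3 → 6*c + pos = 19))
Before assert 2*pos - 5 ≤ 7 ∧ h - pos + 6 ≠ -6: 2*pos ≤ 12 ∧ h ≠ pos - 12 ∧ u ≤ 3*pos - 7 ∧ ((6*c + 4*val ≠ -4 ∨ 3*c = -1) ↔ (pos ≠ -3 → 6*c + pos = 19))
Answer: WP = 2*pos ≤ 12 ∧ h ≠ pos - 12 ∧ u ≤ 3*pos - 7 ∧ ((6*c + 4*val ≠ -4 ∨ 3*c = -1) ↔ (pos ≠ -3 → 6*c + pos = 19))


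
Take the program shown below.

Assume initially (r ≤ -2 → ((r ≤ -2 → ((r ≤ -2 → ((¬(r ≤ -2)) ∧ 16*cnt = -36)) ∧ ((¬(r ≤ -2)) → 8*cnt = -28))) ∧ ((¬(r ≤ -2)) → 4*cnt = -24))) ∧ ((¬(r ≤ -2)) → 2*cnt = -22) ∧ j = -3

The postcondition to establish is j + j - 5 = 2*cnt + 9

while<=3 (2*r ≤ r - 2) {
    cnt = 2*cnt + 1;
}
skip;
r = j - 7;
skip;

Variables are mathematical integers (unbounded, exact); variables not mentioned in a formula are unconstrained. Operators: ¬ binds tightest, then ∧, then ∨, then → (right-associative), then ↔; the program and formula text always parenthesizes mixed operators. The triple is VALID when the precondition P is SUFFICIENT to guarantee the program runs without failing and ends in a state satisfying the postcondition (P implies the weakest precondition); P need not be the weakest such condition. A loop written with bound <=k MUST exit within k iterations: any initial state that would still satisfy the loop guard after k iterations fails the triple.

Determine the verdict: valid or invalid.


Working backward. After the program, the postcondition j + j - 5 = 2*cnt + 9 must hold; in canonical form it is 2*j = 2*cnt + 14.
Before skip: 2*j = 2*cnt + 14
Before r := j - 7: 2*j = 2*cnt + 14
Before skip: 2*j = 2*cnt + 14
Before the loop (bound <=3), unroll the exhaustion recursion (WP_0 = exit-now case; WP_j = one more guarded iteration, up to j = 3):
  WP_0: (¬(r ≤ -2)) ∧ 2*j = 2*cnt + 14
  WP_1: (r ≤ -2 → ((¬(r ≤ -2)) ∧ 2*j = 4*cnt + 16)) ∧ ((¬(r ≤ -2)) → 2*j = 2*cnt + 14)
  WP_2: (r ≤ -2 → ((r ≤ -2 → ((¬(r ≤ -2)) ∧ 2*j = 8*cnt + 20)) ∧ ((¬(r ≤ -2)) → 2*j = 4*cnt + 16))) ∧ ((¬(r ≤ -2)) → 2*j = 2*cnt + 14)
  WP_3: (r ≤ -2 → ((r ≤ -2 → ((r ≤ -2 → ((¬(r ≤ -2)) ∧ 2*j = 16*cnt + 28)) ∧ ((¬(r ≤ -2)) → 2*j = 8*cnt + 20))) ∧ ((¬(r ≤ -2)) → 2*j = 4*cnt + 16))) ∧ ((¬(r ≤ -2)) → 2*j = 2*cnt + 14)
So before the loop: (r ≤ -2 → ((r ≤ -2 → ((r ≤ -2 → ((¬(r ≤ -2)) ∧ 2*j = 16*cnt + 28)) ∧ ((¬(r ≤ -2)) → 2*j = 8*cnt + 20))) ∧ ((¬(r ≤ -2)) → 2*j = 4*cnt + 16))) ∧ ((¬(r ≤ -2)) → 2*j = 2*cnt + 14)
The weakest precondition is (r ≤ -2 → ((r ≤ -2 → ((r ≤ -2 → ((¬(r ≤ -2)) ∧ 2*j = 16*cnt + 28)) ∧ ((¬(r ≤ -2)) → 2*j = 8*cnt + 20))) ∧ ((¬(r ≤ -2)) → 2*j = 4*cnt + 16))) ∧ ((¬(r ≤ -2)) → 2*j = 2*cnt + 14).
Check whether (r ≤ -2 → ((r ≤ -2 → ((r ≤ -2 → ((¬(r ≤ -2)) ∧ 16*cnt = -36)) ∧ ((¬(r ≤ -2)) → 8*cnt = -28))) ∧ ((¬(r ≤ -2)) → 4*cnt = -24))) ∧ ((¬(r ≤ -2)) → 2*cnt = -22) ∧ j = -3 implies it.
Countermodel: at the initial state cnt = -11, j = -3, r = -1, the precondition holds but the weakest precondition fails.
Answer: invalid


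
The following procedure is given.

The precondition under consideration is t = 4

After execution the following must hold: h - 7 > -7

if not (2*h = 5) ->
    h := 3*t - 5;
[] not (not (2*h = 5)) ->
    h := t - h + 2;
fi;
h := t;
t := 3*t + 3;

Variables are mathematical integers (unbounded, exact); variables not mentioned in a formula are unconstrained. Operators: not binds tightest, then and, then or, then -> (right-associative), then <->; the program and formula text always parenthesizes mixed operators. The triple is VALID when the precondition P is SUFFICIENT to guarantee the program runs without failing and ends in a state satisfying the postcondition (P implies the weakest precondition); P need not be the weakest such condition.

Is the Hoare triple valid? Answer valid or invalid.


Working backward. After the program, the postcondition h - 7 > -7 must hold; in canonical form it is h > 0.
Before t := 3*t + 3: h > 0
Before h := t: t > 0
Then branch requires t > 0; else branch requires t > 0.
Before the if: ((not (2*h = 5)) -> t > 0) and (2*h = 5 -> t > 0)
The weakest precondition is ((not (2*h = 5)) -> t > 0) and (2*h = 5 -> t > 0).
Check whether t = 4 implies it.
Every state satisfying the precondition satisfies the weakest precondition: the implication holds.
Answer: valid


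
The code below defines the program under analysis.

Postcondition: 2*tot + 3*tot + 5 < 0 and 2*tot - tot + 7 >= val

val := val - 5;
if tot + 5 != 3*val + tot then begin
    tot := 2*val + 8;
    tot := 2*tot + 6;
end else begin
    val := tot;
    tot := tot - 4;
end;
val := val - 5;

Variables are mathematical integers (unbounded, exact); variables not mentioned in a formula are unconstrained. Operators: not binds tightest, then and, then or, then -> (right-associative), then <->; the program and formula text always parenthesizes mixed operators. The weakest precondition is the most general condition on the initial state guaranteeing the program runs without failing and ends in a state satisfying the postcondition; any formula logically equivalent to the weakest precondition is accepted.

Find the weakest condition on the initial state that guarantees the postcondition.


Working backward. After the program, the postcondition 2*tot + 3*tot + 5 < 0 and 2*tot - tot + 7 >= val must hold; in canonical form it is 5*tot < -5 and tot >= val - 7.
Before val := val - 5: 5*tot < -5 and tot >= val - 12
Then branch requires 20*val < -115 and 3*val >= -34; else branch requires 5*tot < 15.
Before the if: (3*val != 5 -> (20*val < -115 and 3*val >= -34)) and ((not (3*val != 5)) -> 5*tot < 15)
Before val := val - 5: (3*val != 20 -> (20*val < -15 and 3*val >= -19)) and ((not (3*val != 20)) -> 5*tot < 15)
Answer: WP = (3*val != 20 -> (20*val < -15 and 3*val >= -19)) and ((not (3*val != 20)) -> 5*tot < 15)


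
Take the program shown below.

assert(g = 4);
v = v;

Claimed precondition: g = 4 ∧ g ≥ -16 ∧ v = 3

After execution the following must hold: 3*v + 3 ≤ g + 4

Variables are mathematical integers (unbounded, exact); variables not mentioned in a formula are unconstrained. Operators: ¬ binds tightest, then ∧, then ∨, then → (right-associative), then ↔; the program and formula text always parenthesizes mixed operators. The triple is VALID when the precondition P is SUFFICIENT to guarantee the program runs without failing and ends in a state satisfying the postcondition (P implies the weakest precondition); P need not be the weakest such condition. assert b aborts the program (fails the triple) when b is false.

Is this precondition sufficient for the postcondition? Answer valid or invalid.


Working backward. After the program, the postcondition 3*v + 3 ≤ g + 4 must hold; in canonical form it is 3*v ≤ g + 1.
Before v := v: 3*v ≤ g + 1
Before assert g = 4: g = 4 ∧ 3*v ≤ g + 1
The weakest precondition is g = 4 ∧ 3*v ≤ g + 1.
Check whether g = 4 ∧ g ≥ -16 ∧ v = 3 implies it.
Countermodel: at the initial state g = 4, v = 3, the precondition holds but the weakest precondition fails.
Answer: invalid


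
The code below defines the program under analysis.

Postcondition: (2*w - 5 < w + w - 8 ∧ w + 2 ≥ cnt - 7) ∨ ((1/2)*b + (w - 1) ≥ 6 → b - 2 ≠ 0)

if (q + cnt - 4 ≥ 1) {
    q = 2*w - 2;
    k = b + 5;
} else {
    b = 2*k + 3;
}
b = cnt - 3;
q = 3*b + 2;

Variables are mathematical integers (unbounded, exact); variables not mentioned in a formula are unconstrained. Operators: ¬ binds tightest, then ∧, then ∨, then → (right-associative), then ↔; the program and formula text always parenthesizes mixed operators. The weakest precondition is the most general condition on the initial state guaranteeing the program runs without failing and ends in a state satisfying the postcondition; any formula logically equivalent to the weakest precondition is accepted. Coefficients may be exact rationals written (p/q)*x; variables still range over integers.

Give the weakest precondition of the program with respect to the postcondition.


Working backward. After the program, the postcondition (2*w - 5 < w + w - 8 ∧ w + 2 ≥ cnt - 7) ∨ ((1/2)*b + (w - 1) ≥ 6 → b - 2 ≠ 0) must hold; in canonical form it is (1/2)*b + w ≥ 7 → b ≠ 2.
Before q := 3*b + 2: (1/2)*b + w ≥ 7 → b ≠ 2
Before b := cnt - 3: (1/2)*cnt + w ≥ 17/2 → cnt ≠ 5
Then branch requires (1/2)*cnt + w ≥ 17/2 → cnt ≠ 5; else branch requires (1/2)*cnt + w ≥ 17/2 → cnt ≠ 5.
Before the if: (cnt + q ≥ 5 → ((1/2)*cnt + w ≥ 17/2 → cnt ≠ 5)) ∧ ((¬(cnt + q ≥ 5)) → ((1/2)*cnt + w ≥ 17/2 → cnt ≠ 5))
Answer: WP = (cnt + q ≥ 5 → ((1/2)*cnt + w ≥ 17/2 → cnt ≠ 5)) ∧ ((¬(cnt + q ≥ 5)) → ((1/2)*cnt + w ≥ 17/2 → cnt ≠ 5))


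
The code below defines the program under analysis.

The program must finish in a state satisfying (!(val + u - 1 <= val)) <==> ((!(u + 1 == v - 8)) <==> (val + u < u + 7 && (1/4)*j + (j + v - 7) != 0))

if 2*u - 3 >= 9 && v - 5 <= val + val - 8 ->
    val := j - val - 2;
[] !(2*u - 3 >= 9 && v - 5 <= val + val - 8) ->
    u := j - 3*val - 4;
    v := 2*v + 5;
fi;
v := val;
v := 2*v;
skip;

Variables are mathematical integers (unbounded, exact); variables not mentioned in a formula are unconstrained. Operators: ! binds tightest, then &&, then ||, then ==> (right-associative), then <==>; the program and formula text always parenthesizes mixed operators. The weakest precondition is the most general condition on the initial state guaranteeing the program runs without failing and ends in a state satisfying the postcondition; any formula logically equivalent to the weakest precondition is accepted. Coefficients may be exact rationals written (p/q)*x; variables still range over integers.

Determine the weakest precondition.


Working backward. After the program, the postcondition (!(val + u - 1 <= val)) <==> ((!(u + 1 == v - 8)) <==> (val + u < u + 7 && (1/4)*j + (j + v - 7) != 0)) must hold; in canonical form it is (!(u <= 1)) <==> ((!(u == v - 9)) <==> (val < 7 && (5/4)*j + v != 7)).
Before skip: (!(u <= 1)) <==> ((!(u == v - 9)) <==> (val < 7 && (5/4)*j + v != 7))
Before v := 2*v: (!(u <= 1)) <==> ((!(u == 2*v - 9)) <==> (val < 7 && (5/4)*j + 2*v != 7))
Before v := val: (!(u <= 1)) <==> ((!(u == 2*val - 9)) <==> (val < 7 && (5/4)*j + 2*val != 7))
Then branch requires (!(u <= 1)) <==> ((!(u + 2*val == 2*j - 13)) <==> (j < val + 9 && (13/4)*j != 2*val + 11)); else branch requires (!(j <= 3*val + 5)) <==> ((!(j == 5*val - 5)) <==> (val < 7 && (5/4)*j + 2*val != 7)).
Before the if: ((2*u >= 12 && v <= 2*val - 3) ==> ((!(u <= 1)) <==> ((!(u + 2*val == 2*j - 13)) <==> (j < val + 9 && (13/4)*j != 2*val + 11)))) && ((!(2*u >= 12 && v <= 2*val - 3)) ==> ((!(j <= 3*val + 5)) <==> ((!(j == 5*val - 5)) <==> (val < 7 && (5/4)*j + 2*val != 7))))
Answer: WP = ((2*u >= 12 && v <= 2*val - 3) ==> ((!(u <= 1)) <==> ((!(u + 2*val == 2*j - 13)) <==> (j < val + 9 && (13/4)*j != 2*val + 11)))) && ((!(2*u >= 12 && v <= 2*val - 3)) ==> ((!(j <= 3*val + 5)) <==> ((!(j == 5*val - 5)) <==> (val < 7 && (5/4)*j + 2*val != 7))))


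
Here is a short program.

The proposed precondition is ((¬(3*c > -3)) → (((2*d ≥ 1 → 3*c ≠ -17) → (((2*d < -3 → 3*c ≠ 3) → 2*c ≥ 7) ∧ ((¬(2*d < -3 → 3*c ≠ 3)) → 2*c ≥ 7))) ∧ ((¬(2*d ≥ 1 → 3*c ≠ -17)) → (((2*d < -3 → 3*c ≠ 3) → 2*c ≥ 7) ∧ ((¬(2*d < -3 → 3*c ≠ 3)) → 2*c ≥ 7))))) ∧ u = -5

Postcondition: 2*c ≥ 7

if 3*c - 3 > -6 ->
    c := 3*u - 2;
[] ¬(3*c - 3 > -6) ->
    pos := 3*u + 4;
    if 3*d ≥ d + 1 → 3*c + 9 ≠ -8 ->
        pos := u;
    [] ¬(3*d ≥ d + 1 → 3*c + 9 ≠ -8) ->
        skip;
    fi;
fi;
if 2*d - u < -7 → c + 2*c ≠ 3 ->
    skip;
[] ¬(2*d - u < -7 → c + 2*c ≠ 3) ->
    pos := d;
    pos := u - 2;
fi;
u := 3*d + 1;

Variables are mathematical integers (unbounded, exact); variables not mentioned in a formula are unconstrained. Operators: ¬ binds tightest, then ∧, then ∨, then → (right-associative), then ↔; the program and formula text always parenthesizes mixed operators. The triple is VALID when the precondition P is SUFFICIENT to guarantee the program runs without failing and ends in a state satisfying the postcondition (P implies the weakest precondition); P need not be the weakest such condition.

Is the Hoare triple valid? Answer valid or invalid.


Working backward. After the program, 2*c ≥ 7 must hold.
Before u := 3*d + 1: 2*c ≥ 7
Then branch requires 2*c ≥ 7; else branch requires 2*c ≥ 7.
Before the if: ((2*d < u - 7 → 3*c ≠ 3) → 2*c ≥ 7) ∧ ((¬(2*d < u - 7 → 3*c ≠ 3)) → 2*c ≥ 7)
Then branch requires ((2*d < u - 7 → 9*u ≠ 9) → 6*u ≥ 11) ∧ ((¬(2*d < u - 7 → 9*u ≠ 9)) → 6*u ≥ 11); else branch requires ((2*d ≥ 1 → 3*c ≠ -17) → (((2*d < u - 7 → 3*c ≠ 3) → 2*c ≥ 7) ∧ ((¬(2*d < u - 7 → 3*c ≠ 3)) → 2*c ≥ 7))) ∧ ((¬(2*d ≥ 1 → 3*c ≠ -17)) → (((2*d < u - 7 → 3*c ≠ 3) → 2*c ≥ 7) ∧ ((¬(2*d < u - 7 → 3*c ≠ 3)) → 2*c ≥ 7))).
Before the if: (3*c > -3 → (((2*d < u - 7 → 9*u ≠ 9) → 6*u ≥ 11) ∧ ((¬(2*d < u - 7 → 9*u ≠ 9)) → 6*u ≥ 11))) ∧ ((¬(3*c > -3)) → (((2*d ≥ 1 → 3*c ≠ -17) → (((2*d < u - 7 → 3*c ≠ 3) → 2*c ≥ 7) ∧ ((¬(2*d < u - 7 → 3*c ≠ 3)) → 2*c ≥ 7))) ∧ ((¬(2*d ≥ 1 → 3*c ≠ -17)) → (((2*d < u - 7 → 3*c ≠ 3) → 2*c ≥ 7) ∧ ((¬(2*d < u - 7 → 3*c ≠ 3)) → 2*c ≥ 7)))))
The weakest precondition is (3*c > -3 → (((2*d < u - 7 → 9*u ≠ 9) → 6*u ≥ 11) ∧ ((¬(2*d < u - 7 → 9*u ≠ 9)) → 6*u ≥ 11))) ∧ ((¬(3*c > -3)) → (((2*d ≥ 1 → 3*c ≠ -17) → (((2*d < u - 7 → 3*c ≠ 3) → 2*c ≥ 7) ∧ ((¬(2*d < u - 7 → 3*c ≠ 3)) → 2*c ≥ 7))) ∧ ((¬(2*d ≥ 1 → 3*c ≠ -17)) → (((2*d < u - 7 → 3*c ≠ 3) → 2*c ≥ 7) ∧ ((¬(2*d < u - 7 → 3*c ≠ 3)) → 2*c ≥ 7))))).
Check whether ((¬(3*c > -3)) → (((2*d ≥ 1 → 3*c ≠ -17) → (((2*d < -3 → 3*c ≠ 3) → 2*c ≥ 7) ∧ ((¬(2*d < -3 → 3*c ≠ 3)) → 2*c ≥ 7))) ∧ ((¬(2*d ≥ 1 → 3*c ≠ -17)) → (((2*d < -3 → 3*c ≠ 3) → 2*c ≥ 7) ∧ ((¬(2*d < -3 → 3*c ≠ 3)) → 2*c ≥ 7))))) ∧ u = -5 implies it.
Countermodel: at the initial state c = 1, d = -7, u = -5, the precondition holds but the weakest precondition fails.
Answer: invalid
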